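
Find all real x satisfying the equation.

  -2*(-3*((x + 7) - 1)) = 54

Step 1. [-2*(-3*((x + 7) - 1)) = 54] LHS = -2·(…); ÷-2 both sides ⇒ div: -3*((x + 7) - 1) = -27.
Step 2. [-3*((x + 7) - 1) = -27] -3 out front; divide by -3. So div: (x + 7) - 1 = 9.
Step 3. [(x + 7) - 1 = 9] 1 comes off first (add 1) ⇒ sub: x + 7 = 10.
Step 4. [x + 7 = 10] subtract 7: x sits inside (… + 7) ⇒ sub: x = 3.

Answer: x ∈ {3}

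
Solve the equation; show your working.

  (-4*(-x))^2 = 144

Step 1. [(-4*(-x))^2 = 144] 144 ≥ 0, LHS is (·)² — take ±√, so sqrt: -4*(-x) = 12 or -12.
Step 2. [-4*(-x) = 12 or -12] LHS = -4·(…); ÷-4 both sides. So div: -x = -3 or 3.
Step 3. [-x = -3 or 3] leading − — multiply by −1. So neg: x = 3 or -3.

Answer: x ∈ {-3, 3}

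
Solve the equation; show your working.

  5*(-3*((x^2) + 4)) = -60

Step 1. [5*(-3*((x^2) + 4)) = -60] 5 out front; divide by 5, so div: -3*((x^2) + 4) = -12.
Step 2. [-3*((x^2) + 4) = -12] -3 out front; divide by -3. So div: (x^2) + 4 = 4.
Step 3. [(x^2) + 4 = 4] peel the +4: subtract 4 from each side. So sub: x^2 = 0.
Step 4. [x^2 = 0] LHS squared, RHS 0 ≥ 0: apply √ (±). So sqrt: x = 0.

Answer: x ∈ {0}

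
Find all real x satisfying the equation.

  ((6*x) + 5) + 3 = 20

Step 1. [((6*x) + 5) + 3 = 20] +3 is outermost — subtract 3 both sides, so sub: (6*x) + 5 = 17.
Step 2. [(6*x) + 5 = 17] subtract 5: x sits inside (… + 5) ⇒ sub: 6*x = 12.
Step 3. [6*x = 12] leading coefficient 6: divide by 6 ⇒ div: x = 2.

Answer: x ∈ {2}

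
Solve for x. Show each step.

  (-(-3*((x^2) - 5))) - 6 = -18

Step 1. [(-(-3*((x^2) - 5))) - 6 = -18] 6 comes off first (add 6), so sub: -(-3*((x^2) - 5)) = -12.
Step 2. [-(-3*((x^2) - 5)) = -12] LHS negated; negate both sides, so neg: -3*((x^2) - 5) = 12.
Step 3. [-3*((x^2) - 5) = 12] leading coefficient -3: divide by -3, so div: (x^2) - 5 = -4.
Step 4. [(x^2) - 5 = -4] peel the -5: add 5 from each side, so sub: x^2 = 1.
Step 5. [x^2 = 1] √ both sides: 1 ≥ 0 gives two branches, so sqrt: x = 1 or -1.

Answer: x ∈ {-1, 1}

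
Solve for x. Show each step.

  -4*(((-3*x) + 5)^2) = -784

Step 1. [-4*(((-3*x) + 5)^2) = -784] divide by the outer -4 ⇒ div: ((-3*x) + 5)^2 = 196.
Step 2. [((-3*x) + 5)^2 = 196] 196 ≥ 0, LHS is (·)² — take ±√ ⇒ sqrt: (-3*x) + 5 = 14 or -14.
Step 3. [(-3*x) + 5 = 14 or -14] the outer +5 inverts by subtracting 5 ⇒ sub: -3*x = 9 or -19.
Step 4. [-3*x = 9 or -19] -3·(inner) — divide through by -3. So div: x = -3 or 19/3.

Answer: x ∈ {-3, 19/3}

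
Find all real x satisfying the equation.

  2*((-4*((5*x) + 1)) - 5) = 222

Step 1. [2*((-4*((5*x) + 1)) - 5) = 222] 2·(inner) — divide through by 2, so div: (-4*((5*x) + 1)) - 5 = 111.
Step 2. [(-4*((5*x) + 1)) - 5 = 111] 5 comes off first (add 5). So sub: -4*((5*x) + 1) = 116.
Step 3. [-4*((5*x) + 1) = 116] divide by the outer -4 ⇒ div: (5*x) + 1 = -29.
Step 4. [(5*x) + 1 = -29] peel the +1: subtract 1 from each side ⇒ sub: 5*x = -30.
Step 5. [5*x = -30] 5 out front; divide by 5 ⇒ div: x = -6.

Answer: x ∈ {-6}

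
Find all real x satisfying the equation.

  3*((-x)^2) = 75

Step 1. [3*((-x)^2) = 75] divide by the outer 3, so div: (-x)^2 = 25.
Step 2. [(-x)^2 = 25] 25 ≥ 0, LHS is (·)² — take ±√, so sqrt: -x = 5 or -5.
Step 3. [-x = 5 or -5] leading − — multiply by −1. So neg: x = -5 or 5.

Answer: x ∈ {-5, 5}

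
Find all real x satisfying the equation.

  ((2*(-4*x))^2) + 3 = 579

Step 1. [((2*(-4*x))^2) + 3 = 579] 3 comes off first (subtract 3), so sub: (2*(-4*x))^2 = 576.
Step 2. [(2*(-4*x))^2 = 576] LHS squared, RHS 576 ≥ 0: apply √ (±), so sqrt: 2*(-4*x) = 24 or -24.
Step 3. [2*(-4*x) = 24 or -24] leading coefficient 2: divide by 2 ⇒ div: -4*x = 12 or -12.
Step 4. [-4*x = 12 or -12] -4 out front; divide by -4, so div: x = -3 or 3.

Answer: x ∈ {-3, 3}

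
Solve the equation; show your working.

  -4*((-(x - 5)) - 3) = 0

Step 1. [-4*((-(x - 5)) - 3) = 0] divide by the outer -4 ⇒ div: (-(x - 5)) - 3 = 0.
Step 2. [(-(x - 5)) - 3 = 0] 3 comes off first (add 3). So sub: -(x - 5) = 3.
Step 3. [-(x - 5) = 3] flip signs both sides. So neg: x - 5 = -3.
Step 4. [x - 5 = -3] 5 comes off first (add 5), so sub: x = 2.

Answer: x ∈ {2}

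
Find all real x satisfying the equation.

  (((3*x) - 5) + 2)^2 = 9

Step 1. [(((3*x) - 5) + 2)^2 = 9] LHS squared, RHS 9 ≥ 0: apply √ (±) ⇒ sqrt: ((3*x) - 5) + 2 = 3 or -3.
Step 2. [((3*x) - 5) + 2 = 3 or -3] +2 is outermost — subtract 2 both sides. So sub: (3*x) - 5 = 1 or -5.
Step 3. [(3*x) - 5 = 1 or -5] peel the -5: add 5 from each side ⇒ sub: 3*x = 6 or 0.
Step 4. [3*x = 6 or 0] 3 out front; divide by 3. So div: x = 2 or 0.

Answer: x ∈ {0, 2}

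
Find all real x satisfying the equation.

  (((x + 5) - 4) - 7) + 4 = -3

Step 1. [(((x + 5) - 4) - 7) + 4 = -3] peel the +4: subtract 4 from each side. So sub: ((x + 5) - 4) - 7 = -7.
Step 2. [((x + 5) - 4) - 7 = -7] 7 comes off first (add 7). So sub: (x + 5) - 4 = 0.
Step 3. [(x + 5) - 4 = 0] -4 is outermost — add 4 both sides. So sub: x + 5 = 4.
Step 4. [x + 5 = 4] the outer +5 inverts by subtracting 5 ⇒ sub: x = -1.

Answer: x ∈ {-1}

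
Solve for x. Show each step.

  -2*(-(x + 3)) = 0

Step 1. [-2*(-(x + 3)) = 0] leading coefficient -2: divide by -2 ⇒ div: -(x + 3) = 0.
Step 2. [-(x + 3) = 0] leading − — multiply by −1 ⇒ neg: x + 3 = 0.
Step 3. [x + 3 = 0] subtract 3: x sits inside (… + 3) ⇒ sub: x = -3.

Answer: x ∈ {-3}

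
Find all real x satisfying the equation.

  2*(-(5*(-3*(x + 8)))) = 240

Step 1. [2*(-(5*(-3*(x + 8)))) = 240] LHS = 2·(…); ÷2 both sides, so div: -(5*(-3*(x + 8))) = 120.
Step 2. [-(5*(-3*(x + 8))) = 120] LHS negated; negate both sides. So neg: 5*(-3*(x + 8)) = -120.
Step 3. [5*(-3*(x + 8)) = -120] 5 out front; divide by 5. So div: -3*(x + 8) = -24.
Step 4. [-3*(x + 8) = -24] -3·(inner) — divide through by -3 ⇒ div: x + 8 = 8.
Step 5. [x + 8 = 8] the outer +8 inverts by subtracting 8. So sub: x = 0.

Answer: x ∈ {0}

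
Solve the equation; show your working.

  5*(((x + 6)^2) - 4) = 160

Step 1. [5*(((x + 6)^2) - 4) = 160] leading coefficient 5: divide by 5. So div: ((x + 6)^2) - 4 = 32.
Step 2. [((x + 6)^2) - 4 = 32] peel the -4: add 4 from each side ⇒ sub: (x + 6)^2 = 36.
Step 3. [(x + 6)^2 = 36] 36 ≥ 0, LHS is (·)² — take ±√ ⇒ sqrt: x + 6 = 6 or -6.
Step 4. [x + 6 = 6 or -6] the outer +6 inverts by subtracting 6. So sub: x = 0 or -12.

Answer: x ∈ {-12, 0}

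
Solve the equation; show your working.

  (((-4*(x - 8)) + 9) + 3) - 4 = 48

Step 1. [(((-4*(x - 8)) + 9) + 3) - 4 = 48] peel the -4: add 4 from each side ⇒ sub: ((-4*(x - 8)) + 9) + 3 = 52.
Step 2. [((-4*(x - 8)) + 9) + 3 = 52] 3 comes off first (subtract 3). So sub: (-4*(x - 8)) + 9 = 49.
Step 3. [(-4*(x - 8)) + 9 = 49] subtract 9: x sits inside (… + 9). So sub: -4*(x - 8) = 40.
Step 4. [-4*(x - 8) = 40] divide by the outer -4. So div: x - 8 = -10.
Step 5. [x - 8 = -10] -8 is outermost — add 8 both sides, so sub: x = -2.

Answer: x ∈ {-2}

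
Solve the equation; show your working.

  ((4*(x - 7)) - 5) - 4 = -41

Step 1. [((4*(x - 7)) - 5) - 4 = -41] add 4: x sits inside (… - 4), so sub: (4*(x - 7)) - 5 = -37.
Step 2. [(4*(x - 7)) - 5 = -37] 5 comes off first (add 5), so sub: 4*(x - 7) = -32.
Step 3. [4*(x - 7) = -32] 4·(inner) — divide through by 4, so div: x - 7 = -8.
Step 4. [x - 7 = -8] the outer -7 inverts by adding 7, so sub: x = -1.

Answer: x ∈ {-1}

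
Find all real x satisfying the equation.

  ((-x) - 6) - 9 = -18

Step 1. [((-x) - 6) - 9 = -18] -9 is outermost — add 9 both sides. So sub: (-x) - 6 = -9.
Step 2. [(-x) - 6 = -9] peel the -6: add 6 from each side ⇒ sub: -x = -3.
Step 3. [-x = -3] leading − — multiply by −1 ⇒ neg: x = 3.

Answer: x ∈ {3}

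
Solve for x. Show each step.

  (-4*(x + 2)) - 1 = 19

Step 1. [(-4*(x + 2)) - 1 = 19] 1 comes off first (add 1) ⇒ sub: -4*(x + 2) = 20.
Step 2. [-4*(x + 2) = 20] divide by the outer -4, so div: x + 2 = -5.
Step 3. [x + 2 = -5] peel the +2: subtract 2 from each side, so sub: x = -7.

Answer: x ∈ {-7}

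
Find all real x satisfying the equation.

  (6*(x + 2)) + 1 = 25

Step 1. [(6*(x + 2)) + 1 = 25] +1 is outermost — subtract 1 both sides, so sub: 6*(x + 2) = 24.
Step 2. [6*(x + 2) = 24] 6 out front; divide by 6 ⇒ div: x + 2 = 4.
Step 3. [x + 2 = 4] +2 is outermost — subtract 2 both sides ⇒ sub: x = 2.

Answer: x ∈ {2}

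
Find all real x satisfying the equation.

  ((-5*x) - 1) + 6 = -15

Step 1. [((-5*x) - 1) + 6 = -15] 6 comes off first (subtract 6), so sub: (-5*x) - 1 = -21.
Step 2. [(-5*x) - 1 = -21] 1 comes off first (add 1). So sub: -5*x = -20.
Step 3. [-5*x = -20] LHS = -5·(…); ÷-5 both sides, so div: x = 4.

Answer: x ∈ {4}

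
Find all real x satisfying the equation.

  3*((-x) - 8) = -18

Step 1. [3*((-x) - 8) = -18] 3 out front; divide by 3, so div: (-x) - 8 = -6.
Step 2. [(-x) - 8 = -6] -8 is outermost — add 8 both sides. So sub: -x = 2.
Step 3. [-x = 2] LHS negated; negate both sides ⇒ neg: x = -2.

Answer: x ∈ {-2}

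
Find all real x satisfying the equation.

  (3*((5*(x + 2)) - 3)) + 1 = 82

Step 1. [(3*((5*(x + 2)) - 3)) + 1 = 82] +1 is outermost — subtract 1 both sides. So sub: 3*((5*(x + 2)) - 3) = 81.
Step 2. [3*((5*(x + 2)) - 3) = 81] divide by the outer 3 ⇒ div: (5*(x + 2)) - 3 = 27.
Step 3. [(5*(x + 2)) - 3 = 27] -3 is outermost — add 3 both sides ⇒ sub: 5*(x + 2) = 30.
Step 4. [5*(x + 2) = 30] LHS = 5·(…); ÷5 both sides. So div: x + 2 = 6.
Step 5. [x + 2 = 6] 2 comes off first (subtract 2). So sub: x = 4.

Answer: x ∈ {4}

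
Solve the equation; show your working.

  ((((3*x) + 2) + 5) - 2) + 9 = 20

Step 1. [((((3*x) + 2) + 5) - 2) + 9 = 20] 9 comes off first (subtract 9). So sub: (((3*x) + 2) + 5) - 2 = 11.
Step 2. [(((3*x) + 2) + 5) - 2 = 11] peel the -2: add 2 from each side ⇒ sub: ((3*x) + 2) + 5 = 13.
Step 3. [((3*x) + 2) + 5 = 13] peel the +5: subtract 5 from each side. So sub: (3*x) + 2 = 8.
Step 4. [(3*x) + 2 = 8] the outer +2 inverts by subtracting 2. So sub: 3*x = 6.
Step 5. [3*x = 6] 3 out front; divide by 3. So div: x = 2.

Answer: x ∈ {2}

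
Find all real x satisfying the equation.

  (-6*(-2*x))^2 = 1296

Step 1. [(-6*(-2*x))^2 = 1296] LHS squared, RHS 1296 ≥ 0: apply √ (±) ⇒ sqrt: -6*(-2*x) = 36 or -36.
Step 2. [-6*(-2*x) = 36 or -36] divide by the outer -6. So div: -2*x = -6 or 6.
Step 3. [-2*x = -6 or 6] divide by the outer -2 ⇒ div: x = 3 or -3.

Answer: x ∈ {-3, 3}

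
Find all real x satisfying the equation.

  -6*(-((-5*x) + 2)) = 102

Step 1. [-6*(-((-5*x) + 2)) = 102] -6·(inner) — divide through by -6, so div: -((-5*x) + 2) = -17.
Step 2. [-((-5*x) + 2) = -17] leading − — multiply by −1, so neg: (-5*x) + 2 = 17.
Step 3. [(-5*x) + 2 = 17] the outer +2 inverts by subtracting 2. So sub: -5*x = 15.
Step 4. [-5*x = 15] leading coefficient -5: divide by -5. So div: x = -3.

Answer: x ∈ {-3}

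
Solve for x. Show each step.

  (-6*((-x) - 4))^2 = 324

Step 1. [(-6*((-x) - 4))^2 = 324] 324 ≥ 0, LHS is (·)² — take ±√, so sqrt: -6*((-x) - 4) = 18 or -18.
Step 2. [-6*((-x) - 4) = 18 or -18] leading coefficient -6: divide by -6, so div: (-x) - 4 = -3 or 3.
Step 3. [(-x) - 4 = -3 or 3] peel the -4: add 4 from each side, so sub: -x = 1 or 7.
Step 4. [-x = 1 or 7] leading − — multiply by −1, so neg: x = -1 or -7.

Answer: x ∈ {-7, -1}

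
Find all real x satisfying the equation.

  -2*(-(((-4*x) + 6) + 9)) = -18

Step 1. [-2*(-(((-4*x) + 6) + 9)) = -18] leading coefficient -2: divide by -2, so div: -(((-4*x) + 6) + 9) = 9.
Step 2. [-(((-4*x) + 6) + 9) = 9] leading − — multiply by −1 ⇒ neg: ((-4*x) + 6) + 9 = -9.
Step 3. [((-4*x) + 6) + 9 = -9] the outer +9 inverts by subtracting 9 ⇒ sub: (-4*x) + 6 = -18.
Step 4. [(-4*x) + 6 = -18] the outer +6 inverts by subtracting 6. So sub: -4*x = -24.
Step 5. [-4*x = -24] LHS = -4·(…); ÷-4 both sides. So div: x = 6.

Answer: x ∈ {6}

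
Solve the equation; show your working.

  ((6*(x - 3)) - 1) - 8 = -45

Step 1. [((6*(x - 3)) - 1) - 8 = -45] peel the -8: add 8 from each side ⇒ sub: (6*(x - 3)) - 1 = -37.
Step 2. [(6*(x - 3)) - 1 = -37] add 1: x sits inside (… - 1). So sub: 6*(x - 3) = -36.
Step 3. [6*(x - 3) = -36] divide by the outer 6 ⇒ div: x - 3 = -6.
Step 4. [x - 3 = -6] peel the -3: add 3 from each side, so sub: x = -3.

Answer: x ∈ {-3}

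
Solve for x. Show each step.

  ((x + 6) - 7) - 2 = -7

Step 1. [((x + 6) - 7) - 2 = -7] peel the -2: add 2 from each side. So sub: (x + 6) - 7 = -5.
Step 2. [(x + 6) - 7 = -5] peel the -7: add 7 from each side. So sub: x + 6 = 2.
Step 3. [x + 6 = 2] +6 is outermost — subtract 6 both sides. So sub: x = -4.

Answer: x ∈ {-4}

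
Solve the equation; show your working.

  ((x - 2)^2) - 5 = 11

Step 1. [((x - 2)^2) - 5 = 11] 5 comes off first (add 5). So sub: (x - 2)^2 = 16.
Step 2. [(x - 2)^2 = 16] LHS squared, RHS 16 ≥ 0: apply √ (±) ⇒ sqrt: x - 2 = 4 or -4.
Step 3. [x - 2 = 4 or -4] add 2: x sits inside (… - 2), so sub: x = 6 or -2.

Answer: x ∈ {-2, 6}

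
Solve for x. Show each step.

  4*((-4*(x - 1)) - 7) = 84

Step 1. [4*((-4*(x - 1)) - 7) = 84] 4·(inner) — divide through by 4 ⇒ div: (-4*(x - 1)) - 7 = 21.
Step 2. [(-4*(x - 1)) - 7 = 21] peel the -7: add 7 from each side ⇒ sub: -4*(x - 1) = 28.
Step 3. [-4*(x - 1) = 28] LHS = -4·(…); ÷-4 both sides, so div: x - 1 = -7.
Step 4. [x - 1 = -7] peel the -1: add 1 from each side ⇒ sub: x = -6.

Answer: x ∈ {-6}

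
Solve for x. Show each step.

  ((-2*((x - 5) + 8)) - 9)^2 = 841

Step 1. [((-2*((x - 5) + 8)) - 9)^2 = 841] 841 ≥ 0, LHS is (·)² — take ±√ ⇒ sqrt: (-2*((x - 5) + 8)) - 9 = 29 or -29.
Step 2. [(-2*((x - 5) + 8)) - 9 = 29 or -29] -9 is outermost — add 9 both sides. So sub: -2*((x - 5) + 8) = 38 or -20.
Step 3. [-2*((x - 5) + 8) = 38 or -20] -2 out front; divide by -2, so div: (x - 5) + 8 = -19 or 10.
Step 4. [(x - 5) + 8 = -19 or 10] subtract 8: x sits inside (… + 8). So sub: x - 5 = -27 or 2.
Step 5. [x - 5 = -27 or 2] the outer -5 inverts by adding 5 ⇒ sub: x = -22 or 7.

Answer: x ∈ {-22, 7}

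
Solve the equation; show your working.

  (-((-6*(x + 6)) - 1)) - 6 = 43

Step 1. [(-((-6*(x + 6)) - 1)) - 6 = 43] the outer -6 inverts by adding 6. So sub: -((-6*(x + 6)) - 1) = 49.
Step 2. [-((-6*(x + 6)) - 1) = 49] LHS negated; negate both sides. So neg: (-6*(x + 6)) - 1 = -49.
Step 3. [(-6*(x + 6)) - 1 = -49] add 1: x sits inside (… - 1). So sub: -6*(x + 6) = -48.
Step 4. [-6*(x + 6) = -48] divide by the outer -6. So div: x + 6 = 8.
Step 5. [x + 6 = 8] subtract 6: x sits inside (… + 6). So sub: x = 2.

Answer: x ∈ {2}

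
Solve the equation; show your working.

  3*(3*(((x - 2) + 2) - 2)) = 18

Step 1. [3*(3*(((x - 2) + 2) - 2)) = 18] divide by the outer 3. So div: 3*(((x - 2) + 2) - 2) = 6.
Step 2. [3*(((x - 2) + 2) - 2) = 6] LHS = 3·(…); ÷3 both sides ⇒ div: ((x - 2) + 2) - 2 = 2.
Step 3. [((x - 2) + 2) - 2 = 2] the outer -2 inverts by adding 2. So sub: (x - 2) + 2 = 4.
Step 4. [(x - 2) + 2 = 4] +2 is outermost — subtract 2 both sides. So sub: x - 2 = 2.
Step 5. [x - 2 = 2] -2 is outermost — add 2 both sides. So sub: x = 4.

Answer: x ∈ {4}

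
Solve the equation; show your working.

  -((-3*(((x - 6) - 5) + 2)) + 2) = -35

Step 1. [-((-3*(((x - 6) - 5) + 2)) + 2) = -35] leading − — multiply by −1, so neg: (-3*(((x - 6) - 5) + 2)) + 2 = 35.
Step 2. [(-3*(((x - 6) - 5) + 2)) + 2 = 35] the outer +2 inverts by subtracting 2, so sub: -3*(((x - 6) - 5) + 2) = 33.
Step 3. [-3*(((x - 6) - 5) + 2) = 33] -3 out front; divide by -3. So div: ((x - 6) - 5) + 2 = -11.
Step 4. [((x - 6) - 5) + 2 = -11] +2 is outermost — subtract 2 both sides. So sub: (x - 6) - 5 = -13.
Step 5. [(x - 6) - 5 = -13] 5 comes off first (add 5). So sub: x - 6 = -8.
Step 6. [x - 6 = -8] peel the -6: add 6 from each side ⇒ sub: x = -2.

Answer: x ∈ {-2}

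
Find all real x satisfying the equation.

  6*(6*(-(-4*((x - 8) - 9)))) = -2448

Step 1. [6*(6*(-(-4*((x - 8) - 9)))) = -2448] 6·(inner) — divide through by 6 ⇒ div: 6*(-(-4*((x - 8) - 9))) = -408.
Step 2. [6*(-(-4*((x - 8) - 9))) = -408] 6 out front; divide by 6. So div: -(-4*((x - 8) - 9)) = -68.
Step 3. [-(-4*((x - 8) - 9)) = -68] leading − — multiply by −1, so neg: -4*((x - 8) - 9) = 68.
Step 4. [-4*((x - 8) - 9) = 68] LHS = -4·(…); ÷-4 both sides. So div: (x - 8) - 9 = -17.
Step 5. [(x - 8) - 9 = -17] peel the -9: add 9 from each side ⇒ sub: x - 8 = -8.
Step 6. [x - 8 = -8] peel the -8: add 8 from each side ⇒ sub: x = 0.

Answer: x ∈ {0}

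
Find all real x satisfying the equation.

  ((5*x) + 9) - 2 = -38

Step 1. [((5*x) + 9) - 2 = -38] the outer -2 inverts by adding 2 ⇒ sub: (5*x) + 9 = -36.
Step 2. [(5*x) + 9 = -36] subtract 9: x sits inside (… + 9), so sub: 5*x = -45.
Step 3. [5*x = -45] divide by the outer 5 ⇒ div: x = -9.

Answer: x ∈ {-9}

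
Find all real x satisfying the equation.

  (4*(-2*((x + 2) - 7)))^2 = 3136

Step 1. [(4*(-2*((x + 2) - 7)))^2 = 3136] LHS squared, RHS 3136 ≥ 0: apply √ (±). So sqrt: 4*(-2*((x + 2) - 7)) = 56 or -56.
Step 2. [4*(-2*((x + 2) - 7)) = 56 or -56] 4 out front; divide by 4. So div: -2*((x + 2) - 7) = 14 or -14.
Step 3. [-2*((x + 2) - 7) = 14 or -14] divide by the outer -2. So div: (x + 2) - 7 = -7 or 7.
Step 4. [(x + 2) - 7 = -7 or 7] 7 comes off first (add 7), so sub: x + 2 = 0 or 14.
Step 5. [x + 2 = 0 or 14] +2 is outermost — subtract 2 both sides. So sub: x = -2 or 12.

Answer: x ∈ {-2, 12}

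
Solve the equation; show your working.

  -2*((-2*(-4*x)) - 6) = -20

Step 1. [-2*((-2*(-4*x)) - 6) = -20] -2 out front; divide by -2. So div: (-2*(-4*x)) - 6 = 10.
Step 2. [(-2*(-4*x)) - 6 = 10] -6 is outermost — add 6 both sides. So sub: -2*(-4*x) = 16.
Step 3. [-2*(-4*x) = 16] -2 out front; divide by -2 ⇒ div: -4*x = -8.
Step 4. [-4*x = -8] leading coefficient -4: divide by -4, so div: x = 2.

Answer: x ∈ {2}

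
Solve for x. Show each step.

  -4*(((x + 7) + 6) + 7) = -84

Step 1. [-4*(((x + 7) + 6) + 7) = -84] LHS = -4·(…); ÷-4 both sides ⇒ div: ((x + 7) + 6) + 7 = 21.
Step 2. [((x + 7) + 6) + 7 = 21] subtract 7: x sits inside (… + 7). So sub: (x + 7) + 6 = 14.
Step 3. [(x + 7) + 6 = 14] +6 is outermost — subtract 6 both sides, so sub: x + 7 = 8.
Step 4. [x + 7 = 8] +7 is outermost — subtract 7 both sides. So sub: x = 1.

Answer: x ∈ {1}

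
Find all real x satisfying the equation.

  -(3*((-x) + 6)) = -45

Step 1. [-(3*((-x) + 6)) = -45] flip signs both sides, so neg: 3*((-x) + 6) = 45.
Step 2. [3*((-x) + 6) = 45] LHS = 3·(…); ÷3 both sides. So div: (-x) + 6 = 15.
Step 3. [(-x) + 6 = 15] +6 is outermost — subtract 6 both sides. So sub: -x = 9.
Step 4. [-x = 9] leading − — multiply by −1, so neg: x = -9.

Answer: x ∈ {-9}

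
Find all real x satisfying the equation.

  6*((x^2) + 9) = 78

Step 1. [6*((x^2) + 9) = 78] LHS = 6·(…); ÷6 both sides ⇒ div: (x^2) + 9 = 13.
Step 2. [(x^2) + 9 = 13] peel the +9: subtract 9 from each side ⇒ sub: x^2 = 4.
Step 3. [x^2 = 4] √ both sides: 4 ≥ 0 gives two branches. So sqrt: x = 2 or -2.

Answer: x ∈ {-2, 2}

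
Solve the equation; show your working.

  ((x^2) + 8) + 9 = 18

Step 1. [((x^2) + 8) + 9 = 18] 9 comes off first (subtract 9). So sub: (x^2) + 8 = 9.
Step 2. [(x^2) + 8 = 9] peel the +8: subtract 8 from each side ⇒ sub: x^2 = 1.
Step 3. [x^2 = 1] √ both sides: 1 ≥ 0 gives two branches, so sqrt: x = 1 or -1.

Answer: x ∈ {-1, 1}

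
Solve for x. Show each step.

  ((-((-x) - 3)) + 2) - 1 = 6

Step 1. [((-((-x) - 3)) + 2) - 1 = 6] 1 comes off first (add 1), so sub: (-((-x) - 3)) + 2 = 7.
Step 2. [(-((-x) - 3)) + 2 = 7] the outer +2 inverts by subtracting 2 ⇒ sub: -((-x) - 3) = 5.
Step 3. [-((-x) - 3) = 5] flip signs both sides ⇒ neg: (-x) - 3 = -5.
Step 4. [(-x) - 3 = -5] peel the -3: add 3 from each side ⇒ sub: -x = -2.
Step 5. [-x = -2] flip signs both sides. So neg: x = 2.

Answer: x ∈ {2}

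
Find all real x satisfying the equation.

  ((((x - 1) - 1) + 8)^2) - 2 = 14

Step 1. [((((x - 1) - 1) + 8)^2) - 2 = 14] add 2: x sits inside (… - 2). So sub: (((x - 1) - 1) + 8)^2 = 16.
Step 2. [(((x - 1) - 1) + 8)^2 = 16] LHS squared, RHS 16 ≥ 0: apply √ (±). So sqrt: ((x - 1) - 1) + 8 = 4 or -4.
Step 3. [((x - 1) - 1) + 8 = 4 or -4] the outer +8 inverts by subtracting 8, so sub: (x - 1) - 1 = -4 or -12.
Step 4. [(x - 1) - 1 = -4 or -12] add 1: x sits inside (… - 1). So sub: x - 1 = -3 or -11.
Step 5. [x - 1 = -3 or -11] peel the -1: add 1 from each side ⇒ sub: x = -2 or -10.

Answer: x ∈ {-10, -2}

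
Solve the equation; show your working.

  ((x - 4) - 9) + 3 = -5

Step 1. [((x - 4) - 9) + 3 = -5] peel the +3: subtract 3 from each side ⇒ sub: (x - 4) - 9 = -8.
Step 2. [(x - 4) - 9 = -8] add 9: x sits inside (… - 9). So sub: x - 4 = 1.
Step 3. [x - 4 = 1] -4 is outermost — add 4 both sides, so sub: x = 5.

Answer: x ∈ {5}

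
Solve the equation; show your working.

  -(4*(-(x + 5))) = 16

Step 1. [-(4*(-(x + 5))) = 16] leading − — multiply by −1. So neg: 4*(-(x + 5)) = -16.
Step 2. [4*(-(x + 5)) = -16] leading coefficient 4: divide by 4. So div: -(x + 5) = -4.
Step 3. [-(x + 5) = -4] leading − — multiply by −1, so neg: x + 5 = 4.
Step 4. [x + 5 = 4] the outer +5 inverts by subtracting 5. So sub: x = -1.

Answer: x ∈ {-1}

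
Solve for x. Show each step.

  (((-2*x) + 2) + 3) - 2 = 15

Step 1. [(((-2*x) + 2) + 3) - 2 = 15] 2 comes off first (add 2), so sub: ((-2*x) + 2) + 3 = 17.
Step 2. [((-2*x) + 2) + 3 = 17] +3 is outermost — subtract 3 both sides. So sub: (-2*x) + 2 = 14.
Step 3. [(-2*x) + 2 = 14] peel the +2: subtract 2 from each side. So sub: -2*x = 12.
Step 4. [-2*x = 12] -2·(inner) — divide through by -2 ⇒ div: x = -6.

Answer: x ∈ {-6}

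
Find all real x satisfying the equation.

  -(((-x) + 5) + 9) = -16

Step 1. [-(((-x) + 5) + 9) = -16] leading − — multiply by −1, so neg: ((-x) + 5) + 9 = 16.
Step 2. [((-x) + 5) + 9 = 16] 9 comes off first (subtract 9), so sub: (-x) + 5 = 7.
Step 3. [(-x) + 5 = 7] peel the +5: subtract 5 from each side ⇒ sub: -x = 2.
Step 4. [-x = 2] LHS negated; negate both sides. So neg: x = -2.

Answer: x ∈ {-2}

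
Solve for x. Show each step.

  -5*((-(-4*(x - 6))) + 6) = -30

Step 1. [-5*((-(-4*(x - 6))) + 6) = -30] LHS = -5·(…); ÷-5 both sides ⇒ div: (-(-4*(x - 6))) + 6 = 6.
Step 2. [(-(-4*(x - 6))) + 6 = 6] +6 is outermost — subtract 6 both sides ⇒ sub: -(-4*(x - 6)) = 0.
Step 3. [-(-4*(x - 6)) = 0] flip signs both sides ⇒ neg: -4*(x - 6) = 0.
Step 4. [-4*(x - 6) = 0] -4·(inner) — divide through by -4, so div: x - 6 = 0.
Step 5. [x - 6 = 0] peel the -6: add 6 from each side ⇒ sub: x = 6.

Answer: x ∈ {6}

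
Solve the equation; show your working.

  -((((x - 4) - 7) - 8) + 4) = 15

Step 1. [-((((x - 4) - 7) - 8) + 4) = 15] LHS negated; negate both sides ⇒ neg: (((x - 4) - 7) - 8) + 4 = -15.
Step 2. [(((x - 4) - 7) - 8) + 4 = -15] +4 is outermost — subtract 4 both sides. So sub: ((x - 4) - 7) - 8 = -19.
Step 3. [((x - 4) - 7) - 8 = -19] peel the -8: add 8 from each side. So sub: (x - 4) - 7 = -11.
Step 4. [(x - 4) - 7 = -11] peel the -7: add 7 from each side, so sub: x - 4 = -4.
Step 5. [x - 4 = -4] -4 is outermost — add 4 both sides. So sub: x = 0.

Answer: x ∈ {0}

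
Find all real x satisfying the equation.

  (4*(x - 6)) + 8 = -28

Step 1. [(4*(x - 6)) + 8 = -28] common factor 4 (LHS and -28) — divide through, so factor: (x - 6) + 2 = -7.
Step 2. [(x - 6) + 2 = -7] the outer +2 inverts by subtracting 2. So sub: x - 6 = -9.
Step 3. [x - 6 = -9] the outer -6 inverts by adding 6. So sub: x = -3.

Answer: x ∈ {-3}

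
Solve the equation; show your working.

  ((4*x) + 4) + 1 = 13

Step 1. [((4*x) + 4) + 1 = 13] subtract 1: x sits inside (… + 1). So sub: (4*x) + 4 = 12.
Step 2. [(4*x) + 4 = 12] 4 comes off first (subtract 4). So sub: 4*x = 8.
Step 3. [4*x = 8] leading coefficient 4: divide by 4. So div: x = 2.

Answer: x ∈ {2}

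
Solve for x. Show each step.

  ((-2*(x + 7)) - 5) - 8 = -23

Step 1. [((-2*(x + 7)) - 5) - 8 = -23] 8 comes off first (add 8). So sub: (-2*(x + 7)) - 5 = -15.
Step 2. [(-2*(x + 7)) - 5 = -15] peel the -5: add 5 from each side ⇒ sub: -2*(x + 7) = -10.
Step 3. [-2*(x + 7) = -10] LHS = -2·(…); ÷-2 both sides ⇒ div: x + 7 = 5.
Step 4. [x + 7 = 5] peel the +7: subtract 7 from each side, so sub: x = -2.

Answer: x ∈ {-2}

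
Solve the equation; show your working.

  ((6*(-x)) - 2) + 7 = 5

Step 1. [((6*(-x)) - 2) + 7 = 5] +7 is outermost — subtract 7 both sides. So sub: (6*(-x)) - 2 = -2.
Step 2. [(6*(-x)) - 2 = -2] the outer -2 inverts by adding 2 ⇒ sub: 6*(-x) = 0.
Step 3. [6*(-x) = 0] 6 out front; divide by 6, so div: -x = 0.
Step 4. [-x = 0] leading − — multiply by −1, so neg: x = 0.

Answer: x ∈ {0}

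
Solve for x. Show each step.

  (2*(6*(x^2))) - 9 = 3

Step 1. [(2*(6*(x^2))) - 9 = 3] add 9: x sits inside (… - 9), so sub: 2*(6*(x^2)) = 12.
Step 2. [2*(6*(x^2)) = 12] divide by the outer 2 ⇒ div: 6*(x^2) = 6.
Step 3. [6*(x^2) = 6] divide by the outer 6, so div: x^2 = 1.
Step 4. [x^2 = 1] √ both sides: 1 ≥ 0 gives two branches. So sqrt: x = 1 or -1.

Answer: x ∈ {-1, 1}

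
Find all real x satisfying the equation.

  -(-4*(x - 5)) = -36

Step 1. [-(-4*(x - 5)) = -36] leading − — multiply by −1 ⇒ neg: -4*(x - 5) = 36.
Step 2. [-4*(x - 5) = 36] -4·(inner) — divide through by -4, so div: x - 5 = -9.
Step 3. [x - 5 = -9] peel the -5: add 5 from each side. So sub: x = -4.

Answer: x ∈ {-4}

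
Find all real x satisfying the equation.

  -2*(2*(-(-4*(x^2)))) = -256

Step 1. [-2*(2*(-(-4*(x^2)))) = -256] divide by the outer -2. So div: 2*(-(-4*(x^2))) = 128.
Step 2. [2*(-(-4*(x^2))) = 128] 2 out front; divide by 2, so div: -(-4*(x^2)) = 64.
Step 3. [-(-4*(x^2)) = 64] leading − — multiply by −1, so neg: -4*(x^2) = -64.
Step 4. [-4*(x^2) = -64] leading coefficient -4: divide by -4 ⇒ div: x^2 = 16.
Step 5. [x^2 = 16] √ both sides: 16 ≥ 0 gives two branches. So sqrt: x = 4 or -4.

Answer: x ∈ {-4, 4}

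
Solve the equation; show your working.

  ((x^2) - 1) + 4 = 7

Step 1. [((x^2) - 1) + 4 = 7] the outer +4 inverts by subtracting 4, so sub: (x^2) - 1 = 3.
Step 2. [(x^2) - 1 = 3] 1 comes off first (add 1). So sub: x^2 = 4.
Step 3. [x^2 = 4] √ both sides: 4 ≥ 0 gives two branches, so sqrt: x = 2 or -2.

Answer: x ∈ {-2, 2}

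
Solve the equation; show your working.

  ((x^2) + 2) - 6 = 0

Step 1. [((x^2) + 2) - 6 = 0] 6 comes off first (add 6). So sub: (x^2) + 2 = 6.
Step 2. [(x^2) + 2 = 6] the outer +2 inverts by subtracting 2 ⇒ sub: x^2 = 4.
Step 3. [x^2 = 4] √ both sides: 4 ≥ 0 gives two branches ⇒ sqrt: x = 2 or -2.

Answer: x ∈ {-2, 2}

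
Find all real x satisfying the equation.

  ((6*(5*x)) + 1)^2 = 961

Step 1. [((6*(5*x)) + 1)^2 = 961] LHS squared, RHS 961 ≥ 0: apply √ (±), so sqrt: (6*(5*x)) + 1 = 31 or -31.
Step 2. [(6*(5*x)) + 1 = 31 or -31] peel the +1: subtract 1 from each side, so sub: 6*(5*x) = 30 or -32.
Step 3. [6*(5*x) = 30 or -32] 6 out front; divide by 6 ⇒ div: 5*x = 5 or -16/3.
Step 4. [5*x = 5 or -16/3] LHS = 5·(…); ÷5 both sides, so div: x = 1 or -16/15.

Answer: x ∈ {-16/15, 1}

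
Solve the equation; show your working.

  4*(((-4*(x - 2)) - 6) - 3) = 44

Step 1. [4*(((-4*(x - 2)) - 6) - 3) = 44] 4·(inner) — divide through by 4, so div: ((-4*(x - 2)) - 6) - 3 = 11.
Step 2. [((-4*(x - 2)) - 6) - 3 = 11] add 3: x sits inside (… - 3) ⇒ sub: (-4*(x - 2)) - 6 = 14.
Step 3. [(-4*(x - 2)) - 6 = 14] add 6: x sits inside (… - 6). So sub: -4*(x - 2) = 20.
Step 4. [-4*(x - 2) = 20] divide by the outer -4. So div: x - 2 = -5.
Step 5. [x - 2 = -5] -2 is outermost — add 2 both sides. So sub: x = -3.

Answer: x ∈ {-3}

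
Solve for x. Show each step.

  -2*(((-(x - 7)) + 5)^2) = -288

Step 1. [-2*(((-(x - 7)) + 5)^2) = -288] -2·(inner) — divide through by -2. So div: ((-(x - 7)) + 5)^2 = 144.
Step 2. [((-(x - 7)) + 5)^2 = 144] √ both sides: 144 ≥ 0 gives two branches, so sqrt: (-(x - 7)) + 5 = 12 or -12.
Step 3. [(-(x - 7)) + 5 = 12 or -12] peel the +5: subtract 5 from each side ⇒ sub: -(x - 7) = 7 or -17.
Step 4. [-(x - 7) = 7 or -17] LHS negated; negate both sides ⇒ neg: x - 7 = -7 or 17.
Step 5. [x - 7 = -7 or 17] 7 comes off first (add 7) ⇒ sub: x = 0 or 24.

Answer: x ∈ {0, 24}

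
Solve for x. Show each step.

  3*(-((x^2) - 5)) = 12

Step 1. [3*(-((x^2) - 5)) = 12] leading coefficient 3: divide by 3. So div: -((x^2) - 5) = 4.
Step 2. [-((x^2) - 5) = 4] leading − — multiply by −1. So neg: (x^2) - 5 = -4.
Step 3. [(x^2) - 5 = -4] peel the -5: add 5 from each side, so sub: x^2 = 1.
Step 4. [x^2 = 1] √ both sides: 1 ≥ 0 gives two branches, so sqrt: x = 1 or -1.

Answer: x ∈ {-1, 1}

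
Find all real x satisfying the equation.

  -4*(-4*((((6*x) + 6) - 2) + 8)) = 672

Step 1. [-4*(-4*((((6*x) + 6) - 2) + 8)) = 672] -4 out front; divide by -4, so div: -4*((((6*x) + 6) - 2) + 8) = -168.
Step 2. [-4*((((6*x) + 6) - 2) + 8) = -168] leading coefficient -4: divide by -4 ⇒ div: (((6*x) + 6) - 2) + 8 = 42.
Step 3. [(((6*x) + 6) - 2) + 8 = 42] +8 is outermost — subtract 8 both sides ⇒ sub: ((6*x) + 6) - 2 = 34.
Step 4. [((6*x) + 6) - 2 = 34] the outer -2 inverts by adding 2 ⇒ sub: (6*x) + 6 = 36.
Step 5. [(6*x) + 6 = 36] common factor 6 (LHS and 36) — divide through, so factor: x + 1 = 6.
Step 6. [x + 1 = 6] the outer +1 inverts by subtracting 1, so sub: x = 5.

Answer: x ∈ {5}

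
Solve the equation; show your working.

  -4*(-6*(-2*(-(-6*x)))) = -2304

Step 1. [-4*(-6*(-2*(-(-6*x)))) = -2304] leading coefficient -4: divide by -4, so div: -6*(-2*(-(-6*x))) = 576.
Step 2. [-6*(-2*(-(-6*x))) = 576] -6 out front; divide by -6, so div: -2*(-(-6*x)) = -96.
Step 3. [-2*(-(-6*x)) = -96] -2·(inner) — divide through by -2. So div: -(-6*x) = 48.
Step 4. [-(-6*x) = 48] LHS negated; negate both sides. So neg: -6*x = -48.
Step 5. [-6*x = -48] leading coefficient -6: divide by -6. So div: x = 8.

Answer: x ∈ {8}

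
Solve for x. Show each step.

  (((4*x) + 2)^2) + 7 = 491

Step 1. [(((4*x) + 2)^2) + 7 = 491] 7 comes off first (subtract 7) ⇒ sub: ((4*x) + 2)^2 = 484.
Step 2. [((4*x) + 2)^2 = 484] √ both sides: 484 ≥ 0 gives two branches ⇒ sqrt: (4*x) + 2 = 22 or -22.
Step 3. [(4*x) + 2 = 22 or -22] the outer +2 inverts by subtracting 2. So sub: 4*x = 20 or -24.
Step 4. [4*x = 20 or -24] 4·(inner) — divide through by 4. So div: x = 5 or -6.

Answer: x ∈ {-6, 5}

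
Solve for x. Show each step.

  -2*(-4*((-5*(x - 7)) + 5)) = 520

Step 1. [-2*(-4*((-5*(x - 7)) + 5)) = 520] LHS = -2·(…); ÷-2 both sides, so div: -4*((-5*(x - 7)) + 5) = -260.
Step 2. [-4*((-5*(x - 7)) + 5) = -260] divide by the outer -4, so div: (-5*(x - 7)) + 5 = 65.
Step 3. [(-5*(x - 7)) + 5 = 65] subtract 5: x sits inside (… + 5) ⇒ sub: -5*(x - 7) = 60.
Step 4. [-5*(x - 7) = 60] -5 out front; divide by -5. So div: x - 7 = -12.
Step 5. [x - 7 = -12] the outer -7 inverts by adding 7. So sub: x = -5.

Answer: x ∈ {-5}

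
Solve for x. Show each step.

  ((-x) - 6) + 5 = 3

Step 1. [((-x) - 6) + 5 = 3] 5 comes off first (subtract 5), so sub: (-x) - 6 = -2.
Step 2. [(-x) - 6 = -2] the outer -6 inverts by adding 6. So sub: -x = 4.
Step 3. [-x = 4] leading − — multiply by −1. So neg: x = -4.

Answer: x ∈ {-4}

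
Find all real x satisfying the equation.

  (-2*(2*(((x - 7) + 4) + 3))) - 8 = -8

Step 1. [(-2*(2*(((x - 7) + 4) + 3))) - 8 = -8] -8 is outermost — add 8 both sides ⇒ sub: -2*(2*(((x - 7) + 4) + 3)) = 0.
Step 2. [-2*(2*(((x - 7) + 4) + 3)) = 0] -2 out front; divide by -2 ⇒ div: 2*(((x - 7) + 4) + 3) = 0.
Step 3. [2*(((x - 7) + 4) + 3) = 0] leading coefficient 2: divide by 2. So div: ((x - 7) + 4) + 3 = 0.
Step 4. [((x - 7) + 4) + 3 = 0] 3 comes off first (subtract 3) ⇒ sub: (x - 7) + 4 = -3.
Step 5. [(x - 7) + 4 = -3] 4 comes off first (subtract 4) ⇒ sub: x - 7 = -7.
Step 6. [x - 7 = -7] add 7: x sits inside (… - 7) ⇒ sub: x = 0.

Answer: x ∈ {0}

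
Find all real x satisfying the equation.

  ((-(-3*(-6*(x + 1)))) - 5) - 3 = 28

Step 1. [((-(-3*(-6*(x + 1)))) - 5) - 3 = 28] the outer -3 inverts by adding 3. So sub: (-(-3*(-6*(x + 1)))) - 5 = 31.
Step 2. [(-(-3*(-6*(x + 1)))) - 5 = 31] peel the -5: add 5 from each side, so sub: -(-3*(-6*(x + 1))) = 36.
Step 3. [-(-3*(-6*(x + 1))) = 36] flip signs both sides ⇒ neg: -3*(-6*(x + 1)) = -36.
Step 4. [-3*(-6*(x + 1)) = -36] LHS = -3·(…); ÷-3 both sides. So div: -6*(x + 1) = 12.
Step 5. [-6*(x + 1) = 12] -6·(inner) — divide through by -6, so div: x + 1 = -2.
Step 6. [x + 1 = -2] +1 is outermost — subtract 1 both sides, so sub: x = -3.

Answer: x ∈ {-3}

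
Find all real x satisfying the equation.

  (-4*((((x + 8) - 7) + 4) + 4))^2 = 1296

Step 1. [(-4*((((x + 8) - 7) + 4) + 4))^2 = 1296] √ both sides: 1296 ≥ 0 gives two branches, so sqrt: -4*((((x + 8) - 7) + 4) + 4) = 36 or -36.
Step 2. [-4*((((x + 8) - 7) + 4) + 4) = 36 or -36] leading coefficient -4: divide by -4. So div: (((x + 8) - 7) + 4) + 4 = -9 or 9.
Step 3. [(((x + 8) - 7) + 4) + 4 = -9 or 9] 4 comes off first (subtract 4) ⇒ sub: ((x + 8) - 7) + 4 = -13 or 5.
Step 4. [((x + 8) - 7) + 4 = -13 or 5] peel the +4: subtract 4 from each side, so sub: (x + 8) - 7 = -17 or 1.
Step 5. [(x + 8) - 7 = -17 or 1] 7 comes off first (add 7), so sub: x + 8 = -10 or 8.
Step 6. [x + 8 = -10 or 8] subtract 8: x sits inside (… + 8), so sub: x = -18 or 0.

Answer: x ∈ {-18, 0}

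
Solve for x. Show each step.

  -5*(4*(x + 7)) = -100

Step 1. [-5*(4*(x + 7)) = -100] -5 out front; divide by -5, so div: 4*(x + 7) = 20.
Step 2. [4*(x + 7) = 20] 4 out front; divide by 4. So div: x + 7 = 5.
Step 3. [x + 7 = 5] peel the +7: subtract 7 from each side ⇒ sub: x = -2.

Answer: x ∈ {-2}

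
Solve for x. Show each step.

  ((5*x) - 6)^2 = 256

Step 1. [((5*x) - 6)^2 = 256] 256 ≥ 0, LHS is (·)² — take ±√, so sqrt: (5*x) - 6 = 16 or -16.
Step 2. [(5*x) - 6 = 16 or -16] peel the -6: add 6 from each side ⇒ sub: 5*x = 22 or -10.
Step 3. [5*x = 22 or -10] 5 out front; divide by 5. So div: x = 22/5 or -2.

Answer: x ∈ {-2, 22/5}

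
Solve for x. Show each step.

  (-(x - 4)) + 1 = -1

Step 1. [(-(x - 4)) + 1 = -1] 1 comes off first (subtract 1). So sub: -(x - 4) = -2.
Step 2. [-(x - 4) = -2] leading − — multiply by −1, so neg: x - 4 = 2.
Step 3. [x - 4 = 2] peel the -4: add 4 from each side. So sub: x = 6.

Answer: x ∈ {6}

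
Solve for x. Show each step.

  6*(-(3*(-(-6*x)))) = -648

Step 1. [6*(-(3*(-(-6*x)))) = -648] 6·(inner) — divide through by 6, so div: -(3*(-(-6*x))) = -108.
Step 2. [-(3*(-(-6*x))) = -108] flip signs both sides. So neg: 3*(-(-6*x)) = 108.
Step 3. [3*(-(-6*x)) = 108] LHS = 3·(…); ÷3 both sides ⇒ div: -(-6*x) = 36.
Step 4. [-(-6*x) = 36] flip signs both sides ⇒ neg: -6*x = -36.
Step 5. [-6*x = -36] divide by the outer -6, so div: x = 6.

Answer: x ∈ {6}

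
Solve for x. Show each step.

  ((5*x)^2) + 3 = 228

Step 1. [((5*x)^2) + 3 = 228] the outer +3 inverts by subtracting 3. So sub: (5*x)^2 = 225.
Step 2. [(5*x)^2 = 225] LHS squared, RHS 225 ≥ 0: apply √ (±), so sqrt: 5*x = 15 or -15.
Step 3. [5*x = 15 or -15] divide by the outer 5 ⇒ div: x = 3 or -3.

Answer: x ∈ {-3, 3}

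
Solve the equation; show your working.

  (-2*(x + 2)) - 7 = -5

Step 1. [(-2*(x + 2)) - 7 = -5] -7 is outermost — add 7 both sides ⇒ sub: -2*(x + 2) = 2.
Step 2. [-2*(x + 2) = 2] leading coefficient -2: divide by -2, so div: x + 2 = -1.
Step 3. [x + 2 = -1] +2 is outermost — subtract 2 both sides, so sub: x = -3.

Answer: x ∈ {-3}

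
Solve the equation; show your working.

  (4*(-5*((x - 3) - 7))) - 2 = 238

Step 1. [(4*(-5*((x - 3) - 7))) - 2 = 238] the outer -2 inverts by adding 2. So sub: 4*(-5*((x - 3) - 7)) = 240.
Step 2. [4*(-5*((x - 3) - 7)) = 240] 4 out front; divide by 4, so div: -5*((x - 3) - 7) = 60.
Step 3. [-5*((x - 3) - 7) = 60] leading coefficient -5: divide by -5, so div: (x - 3) - 7 = -12.
Step 4. [(x - 3) - 7 = -12] peel the -7: add 7 from each side. So sub: x - 3 = -5.
Step 5. [x - 3 = -5] -3 is outermost — add 3 both sides, so sub: x = -2.

Answer: x ∈ {-2}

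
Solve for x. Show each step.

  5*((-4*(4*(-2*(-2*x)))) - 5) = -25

Step 1. [5*((-4*(4*(-2*(-2*x)))) - 5) = -25] leading coefficient 5: divide by 5, so div: (-4*(4*(-2*(-2*x)))) - 5 = -5.
Step 2. [(-4*(4*(-2*(-2*x)))) - 5 = -5] peel the -5: add 5 from each side. So sub: -4*(4*(-2*(-2*x))) = 0.
Step 3. [-4*(4*(-2*(-2*x))) = 0] LHS = -4·(…); ÷-4 both sides ⇒ div: 4*(-2*(-2*x)) = 0.
Step 4. [4*(-2*(-2*x)) = 0] 4·(inner) — divide through by 4. So div: -2*(-2*x) = 0.
Step 5. [-2*(-2*x) = 0] LHS = -2·(…); ÷-2 both sides, so div: -2*x = 0.
Step 6. [-2*x = 0] -2 out front; divide by -2, so div: x = 0.

Answer: x ∈ {0}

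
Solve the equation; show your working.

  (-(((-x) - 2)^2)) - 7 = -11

Step 1. [(-(((-x) - 2)^2)) - 7 = -11] the outer -7 inverts by adding 7 ⇒ sub: -(((-x) - 2)^2) = -4.
Step 2. [-(((-x) - 2)^2) = -4] leading − — multiply by −1. So neg: ((-x) - 2)^2 = 4.
Step 3. [((-x) - 2)^2 = 4] LHS squared, RHS 4 ≥ 0: apply √ (±). So sqrt: (-x) - 2 = 2 or -2.
Step 4. [(-x) - 2 = 2 or -2] -2 is outermost — add 2 both sides ⇒ sub: -x = 4 or 0.
Step 5. [-x = 4 or 0] LHS negated; negate both sides. So neg: x = -4 or 0.

Answer: x ∈ {-4, 0}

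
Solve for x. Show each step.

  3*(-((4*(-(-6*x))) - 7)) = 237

Step 1. [3*(-((4*(-(-6*x))) - 7)) = 237] 3 out front; divide by 3. So div: -((4*(-(-6*x))) - 7) = 79.
Step 2. [-((4*(-(-6*x))) - 7) = 79] flip signs both sides ⇒ neg: (4*(-(-6*x))) - 7 = -79.
Step 3. [(4*(-(-6*x))) - 7 = -79] -7 is outermost — add 7 both sides. So sub: 4*(-(-6*x)) = -72.
Step 4. [4*(-(-6*x)) = -72] leading coefficient 4: divide by 4, so div: -(-6*x) = -18.
Step 5. [-(-6*x) = -18] flip signs both sides, so neg: -6*x = 18.
Step 6. [-6*x = 18] leading coefficient -6: divide by -6, so div: x = -3.

Answer: x ∈ {-3}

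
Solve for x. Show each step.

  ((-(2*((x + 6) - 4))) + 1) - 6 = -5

Step 1. [((-(2*((x + 6) - 4))) + 1) - 6 = -5] peel the -6: add 6 from each side. So sub: (-(2*((x + 6) - 4))) + 1 = 1.
Step 2. [(-(2*((x + 6) - 4))) + 1 = 1] the outer +1 inverts by subtracting 1 ⇒ sub: -(2*((x + 6) - 4)) = 0.
Step 3. [-(2*((x + 6) - 4)) = 0] leading − — multiply by −1 ⇒ neg: 2*((x + 6) - 4) = 0.
Step 4. [2*((x + 6) - 4) = 0] divide by the outer 2 ⇒ div: (x + 6) - 4 = 0.
Step 5. [(x + 6) - 4 = 0] add 4: x sits inside (… - 4). So sub: x + 6 = 4.
Step 6. [x + 6 = 4] subtract 6: x sits inside (… + 6), so sub: x = -2.

Answer: x ∈ {-2}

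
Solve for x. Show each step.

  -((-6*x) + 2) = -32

Step 1. [-((-6*x) + 2) = -32] LHS negated; negate both sides, so neg: (-6*x) + 2 = 32.
Step 2. [(-6*x) + 2 = 32] the outer +2 inverts by subtracting 2. So sub: -6*x = 30.
Step 3. [-6*x = 30] LHS = -6·(…); ÷-6 both sides. So div: x = -5.

Answer: x ∈ {-5}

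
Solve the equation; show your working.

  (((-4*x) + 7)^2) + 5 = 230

Step 1. [(((-4*x) + 7)^2) + 5 = 230] subtract 5: x sits inside (… + 5) ⇒ sub: ((-4*x) + 7)^2 = 225.
Step 2. [((-4*x) + 7)^2 = 225] √ both sides: 225 ≥ 0 gives two branches ⇒ sqrt: (-4*x) + 7 = 15 or -15.
Step 3. [(-4*x) + 7 = 15 or -15] the outer +7 inverts by subtracting 7. So sub: -4*x = 8 or -22.
Step 4. [-4*x = 8 or -22] leading coefficient -4: divide by -4. So div: x = -2 or 11/2.

Answer: x ∈ {-2, 11/2}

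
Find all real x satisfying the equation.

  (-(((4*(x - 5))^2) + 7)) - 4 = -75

Step 1. [(-(((4*(x - 5))^2) + 7)) - 4 = -75] -4 is outermost — add 4 both sides. So sub: -(((4*(x - 5))^2) + 7) = -71.
Step 2. [-(((4*(x - 5))^2) + 7) = -71] leading − — multiply by −1. So neg: ((4*(x - 5))^2) + 7 = 71.
Step 3. [((4*(x - 5))^2) + 7 = 71] 7 comes off first (subtract 7), so sub: (4*(x - 5))^2 = 64.
Step 4. [(4*(x - 5))^2 = 64] LHS squared, RHS 64 ≥ 0: apply √ (±) ⇒ sqrt: 4*(x - 5) = 8 or -8.
Step 5. [4*(x - 5) = 8 or -8] divide by the outer 4, so div: x - 5 = 2 or -2.
Step 6. [x - 5 = 2 or -2] the outer -5 inverts by adding 5 ⇒ sub: x = 7 or 3.

Answer: x ∈ {3, 7}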